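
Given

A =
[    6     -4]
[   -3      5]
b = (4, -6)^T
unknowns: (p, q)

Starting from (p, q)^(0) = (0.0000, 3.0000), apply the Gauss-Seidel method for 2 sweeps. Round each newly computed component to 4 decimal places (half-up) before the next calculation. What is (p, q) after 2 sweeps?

Iteration 1:
  p = (4 - (-4)·3.0000) / (6) = 2.6667
  q = (-6 - (-3)·2.6667) / (5) = 0.4000
Iteration 2:
  p = (4 - (-4)·0.4000) / (6) = 0.9333
  q = (-6 - (-3)·0.9333) / (5) = -0.6400

(0.9333, -0.6400)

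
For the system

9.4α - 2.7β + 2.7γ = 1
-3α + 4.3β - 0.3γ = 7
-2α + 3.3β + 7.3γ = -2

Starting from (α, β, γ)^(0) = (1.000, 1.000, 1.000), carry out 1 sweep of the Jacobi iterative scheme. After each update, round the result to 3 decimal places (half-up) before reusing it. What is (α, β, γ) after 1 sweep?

(0.106, 2.395, -0.452)

Iteration 1:
  α = (1 - (-2.7)·1.000 - (2.7)·1.000) / (9.4) = 0.106
  β = (7 - (-3)·1.000 - (-0.3)·1.000) / (4.3) = 2.395
  γ = (-2 - (-2)·1.000 - (3.3)·1.000) / (7.3) = -0.452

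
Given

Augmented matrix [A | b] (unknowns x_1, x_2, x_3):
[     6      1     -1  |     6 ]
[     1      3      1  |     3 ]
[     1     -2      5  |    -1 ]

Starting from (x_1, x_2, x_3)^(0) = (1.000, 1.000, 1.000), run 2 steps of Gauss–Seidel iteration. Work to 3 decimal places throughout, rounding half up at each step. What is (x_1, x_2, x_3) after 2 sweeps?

(0.900, 0.789, -0.064)

Iteration 1:
  x_1 = (6 - (1)·1.000 - (-1)·1.000) / (6) = 1.000
  x_2 = (3 - (1)·1.000 - (1)·1.000) / (3) = 0.333
  x_3 = (-1 - (1)·1.000 - (-2)·0.333) / (5) = -0.267
Iteration 2:
  x_1 = (6 - (1)·0.333 - (-1)·-0.267) / (6) = 0.900
  x_2 = (3 - (1)·0.900 - (1)·-0.267) / (3) = 0.789
  x_3 = (-1 - (1)·0.900 - (-2)·0.789) / (5) = -0.064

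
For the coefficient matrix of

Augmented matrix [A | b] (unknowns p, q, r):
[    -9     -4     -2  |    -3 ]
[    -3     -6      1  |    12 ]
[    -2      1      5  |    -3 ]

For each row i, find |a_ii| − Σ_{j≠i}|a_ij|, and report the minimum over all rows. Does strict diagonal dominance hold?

row 1: |-9| − (4+2) = 3
row 2: |-6| − (3+1) = 2
row 3: |5| − (2+1) = 2
minimum over rows = 2 → strictly diagonally dominant (convergence guaranteed)

2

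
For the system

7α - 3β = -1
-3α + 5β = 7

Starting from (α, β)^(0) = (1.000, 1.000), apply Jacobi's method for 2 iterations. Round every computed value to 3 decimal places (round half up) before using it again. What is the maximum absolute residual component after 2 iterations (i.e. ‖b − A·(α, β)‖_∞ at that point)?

Iteration 1:
  α = (-1 - (-3)·1.000) / (7) = 0.286
  β = (7 - (-3)·1.000) / (5) = 2.000
Iteration 2:
  α = (-1 - (-3)·2.000) / (7) = 0.714
  β = (7 - (-3)·0.286) / (5) = 1.572
Residual b − A·x = (-1.282, 1.282); ∞-norm = 1.282

1.282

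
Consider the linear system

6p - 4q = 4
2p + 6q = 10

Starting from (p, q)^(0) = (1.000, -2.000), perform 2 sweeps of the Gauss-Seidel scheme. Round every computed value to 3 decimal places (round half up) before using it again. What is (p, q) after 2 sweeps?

Iteration 1:
  p = (4 - (-4)·-2.000) / (6) = -0.667
  q = (10 - (2)·-0.667) / (6) = 1.889
Iteration 2:
  p = (4 - (-4)·1.889) / (6) = 1.926
  q = (10 - (2)·1.926) / (6) = 1.025

(1.926, 1.025)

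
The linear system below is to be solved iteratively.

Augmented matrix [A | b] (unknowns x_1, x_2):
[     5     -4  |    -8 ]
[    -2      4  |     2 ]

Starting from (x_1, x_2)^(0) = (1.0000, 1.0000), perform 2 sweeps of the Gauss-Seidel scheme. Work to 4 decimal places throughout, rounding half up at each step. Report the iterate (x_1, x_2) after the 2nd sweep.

(-1.5200, -0.2600)

Iteration 1:
  x_1 = (-8 - (-4)·1.0000) / (5) = -0.8000
  x_2 = (2 - (-2)·-0.8000) / (4) = 0.1000
Iteration 2:
  x_1 = (-8 - (-4)·0.1000) / (5) = -1.5200
  x_2 = (2 - (-2)·-1.5200) / (4) = -0.2600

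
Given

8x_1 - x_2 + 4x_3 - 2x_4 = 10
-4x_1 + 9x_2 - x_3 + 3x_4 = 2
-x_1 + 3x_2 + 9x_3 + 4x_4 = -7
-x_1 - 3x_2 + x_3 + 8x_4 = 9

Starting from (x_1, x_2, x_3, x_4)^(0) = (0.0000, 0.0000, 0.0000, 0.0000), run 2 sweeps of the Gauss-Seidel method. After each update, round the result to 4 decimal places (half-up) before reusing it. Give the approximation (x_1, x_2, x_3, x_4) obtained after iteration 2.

Iteration 1:
  x_1 = (10 - (-1)·0.0000 - (4)·0.0000 - (-2)·0.0000) / (8) = 1.2500
  x_2 = (2 - (-4)·1.2500 - (-1)·0.0000 - (3)·0.0000) / (9) = 0.7778
  x_3 = (-7 - (-1)·1.2500 - (3)·0.7778 - (4)·0.0000) / (9) = -0.8982
  x_4 = (9 - (-1)·1.2500 - (-3)·0.7778 - (1)·-0.8982) / (8) = 1.6852
Iteration 2:
  x_1 = (10 - (-1)·0.7778 - (4)·-0.8982 - (-2)·1.6852) / (8) = 2.2176
  x_2 = (2 - (-4)·2.2176 - (-1)·-0.8982 - (3)·1.6852) / (9) = 0.5463
  x_3 = (-7 - (-1)·2.2176 - (3)·0.5463 - (4)·1.6852) / (9) = -1.4625
  x_4 = (9 - (-1)·2.2176 - (-3)·0.5463 - (1)·-1.4625) / (8) = 1.7899

(2.2176, 0.5463, -1.4625, 1.7899)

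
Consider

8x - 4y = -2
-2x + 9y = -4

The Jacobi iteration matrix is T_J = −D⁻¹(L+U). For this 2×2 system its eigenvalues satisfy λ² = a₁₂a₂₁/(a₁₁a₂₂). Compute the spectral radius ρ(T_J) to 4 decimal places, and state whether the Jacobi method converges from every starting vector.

0.3333

a₁₂a₂₁/(a₁₁a₂₂) = (-4)·(-2) / ((8)·(9)) = 0.111111
ρ = √|0.111111| = √0.111111 = 0.3333
ρ < 1, so Jacobi converges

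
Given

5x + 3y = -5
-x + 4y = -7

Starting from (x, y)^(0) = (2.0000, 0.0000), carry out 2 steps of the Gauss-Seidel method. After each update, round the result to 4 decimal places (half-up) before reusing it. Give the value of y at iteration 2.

-1.7000

Iteration 1:
  x = (-5 - (3)·0.0000) / (5) = -1.0000
  y = (-7 - (-1)·-1.0000) / (4) = -2.0000
Iteration 2:
  x = (-5 - (3)·-2.0000) / (5) = 0.2000
  y = (-7 - (-1)·0.2000) / (4) = -1.7000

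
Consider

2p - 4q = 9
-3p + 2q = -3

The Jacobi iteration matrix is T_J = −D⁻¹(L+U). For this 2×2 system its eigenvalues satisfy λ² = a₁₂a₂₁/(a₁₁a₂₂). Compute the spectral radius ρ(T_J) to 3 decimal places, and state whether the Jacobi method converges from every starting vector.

1.732

a₁₂a₂₁/(a₁₁a₂₂) = (-4)·(-3) / ((2)·(2)) = 3.000000
ρ = √|3.000000| = √3.000000 = 1.732
ρ > 1, so Jacobi diverges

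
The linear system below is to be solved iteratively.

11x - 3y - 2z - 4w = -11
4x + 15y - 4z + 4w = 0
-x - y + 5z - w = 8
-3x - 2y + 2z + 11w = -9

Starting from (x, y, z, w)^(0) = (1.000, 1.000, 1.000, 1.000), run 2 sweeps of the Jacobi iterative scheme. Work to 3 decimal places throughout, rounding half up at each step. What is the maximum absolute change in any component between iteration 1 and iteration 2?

Iteration 1:
  x = (-11 - (-3)·1.000 - (-2)·1.000 - (-4)·1.000) / (11) = -0.182
  y = (0 - (4)·1.000 - (-4)·1.000 - (4)·1.000) / (15) = -0.267
  z = (8 - (-1)·1.000 - (-1)·1.000 - (-1)·1.000) / (5) = 2.200
  w = (-9 - (-3)·1.000 - (-2)·1.000 - (2)·1.000) / (11) = -0.545
Iteration 2:
  x = (-11 - (-3)·-0.267 - (-2)·2.200 - (-4)·-0.545) / (11) = -0.871
  y = (0 - (4)·-0.182 - (-4)·2.200 - (4)·-0.545) / (15) = 0.781
  z = (8 - (-1)·-0.182 - (-1)·-0.267 - (-1)·-0.545) / (5) = 1.401
  w = (-9 - (-3)·-0.182 - (-2)·-0.267 - (2)·2.200) / (11) = -1.316
Change: (-0.689, 1.048, -0.799, -0.771) → max |·| = 1.048

1.048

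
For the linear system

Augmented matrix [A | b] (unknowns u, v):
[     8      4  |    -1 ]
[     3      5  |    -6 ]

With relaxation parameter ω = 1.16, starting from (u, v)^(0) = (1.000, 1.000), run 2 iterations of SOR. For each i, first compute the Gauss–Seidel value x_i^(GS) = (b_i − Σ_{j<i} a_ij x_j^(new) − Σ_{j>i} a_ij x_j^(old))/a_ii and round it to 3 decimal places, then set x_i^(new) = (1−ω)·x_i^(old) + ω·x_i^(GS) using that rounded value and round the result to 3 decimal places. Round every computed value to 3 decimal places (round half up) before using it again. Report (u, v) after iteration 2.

(0.539, -1.617)

Iteration 1:
  u: GS value = (-1 - (4)·1.000) / (8) = -0.625;  u ← (1−ω)·1.000 + ω·-0.625 = -0.885
  v: GS value = (-6 - (3)·-0.885) / (5) = -0.669;  v ← (1−ω)·1.000 + ω·-0.669 = -0.936
Iteration 2:
  u: GS value = (-1 - (4)·-0.936) / (8) = 0.343;  u ← (1−ω)·-0.885 + ω·0.343 = 0.539
  v: GS value = (-6 - (3)·0.539) / (5) = -1.523;  v ← (1−ω)·-0.936 + ω·-1.523 = -1.617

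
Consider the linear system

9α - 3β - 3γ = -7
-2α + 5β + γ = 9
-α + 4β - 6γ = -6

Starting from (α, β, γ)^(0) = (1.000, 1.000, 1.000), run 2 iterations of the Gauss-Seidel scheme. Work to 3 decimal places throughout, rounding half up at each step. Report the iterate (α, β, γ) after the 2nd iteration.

Iteration 1:
  α = (-7 - (-3)·1.000 - (-3)·1.000) / (9) = -0.111
  β = (9 - (-2)·-0.111 - (1)·1.000) / (5) = 1.556
  γ = (-6 - (-1)·-0.111 - (4)·1.556) / (-6) = 2.056
Iteration 2:
  α = (-7 - (-3)·1.556 - (-3)·2.056) / (9) = 0.426
  β = (9 - (-2)·0.426 - (1)·2.056) / (5) = 1.559
  γ = (-6 - (-1)·0.426 - (4)·1.559) / (-6) = 1.968

(0.426, 1.559, 1.968)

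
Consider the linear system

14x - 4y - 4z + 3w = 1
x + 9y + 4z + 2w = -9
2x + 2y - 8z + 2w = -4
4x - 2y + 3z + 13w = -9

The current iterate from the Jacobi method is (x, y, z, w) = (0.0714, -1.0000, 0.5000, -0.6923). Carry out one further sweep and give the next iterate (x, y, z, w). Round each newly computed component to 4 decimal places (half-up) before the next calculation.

(0.0769, -1.0763, 0.0948, -0.9835)

One sweep:
  x = (1 - (-4)·-1.0000 - (-4)·0.5000 - (3)·-0.6923) / (14) = 0.0769
  y = (-9 - (1)·0.0714 - (4)·0.5000 - (2)·-0.6923) / (9) = -1.0763
  z = (-4 - (2)·0.0714 - (2)·-1.0000 - (2)·-0.6923) / (-8) = 0.0948
  w = (-9 - (4)·0.0714 - (-2)·-1.0000 - (3)·0.5000) / (13) = -0.9835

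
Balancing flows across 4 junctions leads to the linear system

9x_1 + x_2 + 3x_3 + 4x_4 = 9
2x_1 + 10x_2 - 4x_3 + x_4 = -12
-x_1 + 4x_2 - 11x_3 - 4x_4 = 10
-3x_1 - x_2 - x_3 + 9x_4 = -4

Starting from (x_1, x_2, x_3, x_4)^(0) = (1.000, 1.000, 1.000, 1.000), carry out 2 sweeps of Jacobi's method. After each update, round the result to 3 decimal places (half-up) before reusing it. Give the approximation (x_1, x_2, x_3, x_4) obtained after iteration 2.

Iteration 1:
  x_1 = (9 - (1)·1.000 - (3)·1.000 - (4)·1.000) / (9) = 0.111
  x_2 = (-12 - (2)·1.000 - (-4)·1.000 - (1)·1.000) / (10) = -1.100
  x_3 = (10 - (-1)·1.000 - (4)·1.000 - (-4)·1.000) / (-11) = -1.000
  x_4 = (-4 - (-3)·1.000 - (-1)·1.000 - (-1)·1.000) / (9) = 0.111
Iteration 2:
  x_1 = (9 - (1)·-1.100 - (3)·-1.000 - (4)·0.111) / (9) = 1.406
  x_2 = (-12 - (2)·0.111 - (-4)·-1.000 - (1)·0.111) / (10) = -1.633
  x_3 = (10 - (-1)·0.111 - (4)·-1.100 - (-4)·0.111) / (-11) = -1.360
  x_4 = (-4 - (-3)·0.111 - (-1)·-1.100 - (-1)·-1.000) / (9) = -0.641

(1.406, -1.633, -1.360, -0.641)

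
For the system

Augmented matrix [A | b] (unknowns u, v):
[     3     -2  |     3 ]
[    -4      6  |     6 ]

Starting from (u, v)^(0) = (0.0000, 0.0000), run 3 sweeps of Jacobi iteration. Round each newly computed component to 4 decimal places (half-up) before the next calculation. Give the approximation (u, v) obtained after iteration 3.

(2.1111, 2.1111)

Iteration 1:
  u = (3 - (-2)·0.0000) / (3) = 1.0000
  v = (6 - (-4)·0.0000) / (6) = 1.0000
Iteration 2:
  u = (3 - (-2)·1.0000) / (3) = 1.6667
  v = (6 - (-4)·1.0000) / (6) = 1.6667
Iteration 3:
  u = (3 - (-2)·1.6667) / (3) = 2.1111
  v = (6 - (-4)·1.6667) / (6) = 2.1111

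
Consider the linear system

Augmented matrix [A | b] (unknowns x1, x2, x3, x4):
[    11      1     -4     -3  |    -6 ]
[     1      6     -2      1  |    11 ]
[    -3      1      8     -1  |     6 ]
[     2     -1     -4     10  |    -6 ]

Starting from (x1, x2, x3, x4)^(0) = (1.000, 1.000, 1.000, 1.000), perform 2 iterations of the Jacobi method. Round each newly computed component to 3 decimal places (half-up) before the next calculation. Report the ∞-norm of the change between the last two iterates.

Iteration 1:
  x1 = (-6 - (1)·1.000 - (-4)·1.000 - (-3)·1.000) / (11) = 0.000
  x2 = (11 - (1)·1.000 - (-2)·1.000 - (1)·1.000) / (6) = 1.833
  x3 = (6 - (-3)·1.000 - (1)·1.000 - (-1)·1.000) / (8) = 1.125
  x4 = (-6 - (2)·1.000 - (-1)·1.000 - (-4)·1.000) / (10) = -0.300
Iteration 2:
  x1 = (-6 - (1)·1.833 - (-4)·1.125 - (-3)·-0.300) / (11) = -0.385
  x2 = (11 - (1)·0.000 - (-2)·1.125 - (1)·-0.300) / (6) = 2.258
  x3 = (6 - (-3)·0.000 - (1)·1.833 - (-1)·-0.300) / (8) = 0.483
  x4 = (-6 - (2)·0.000 - (-1)·1.833 - (-4)·1.125) / (10) = 0.033
Change: (-0.385, 0.425, -0.642, 0.333) → max |·| = 0.642

0.642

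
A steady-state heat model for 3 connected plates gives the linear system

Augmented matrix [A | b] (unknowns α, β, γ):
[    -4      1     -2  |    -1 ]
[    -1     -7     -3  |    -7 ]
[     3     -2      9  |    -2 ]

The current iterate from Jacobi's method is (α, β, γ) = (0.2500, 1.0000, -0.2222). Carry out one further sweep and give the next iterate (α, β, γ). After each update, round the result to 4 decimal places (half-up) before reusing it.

One sweep:
  α = (-1 - (1)·1.0000 - (-2)·-0.2222) / (-4) = 0.6111
  β = (-7 - (-1)·0.2500 - (-3)·-0.2222) / (-7) = 1.0595
  γ = (-2 - (3)·0.2500 - (-2)·1.0000) / (9) = -0.0833

(0.6111, 1.0595, -0.0833)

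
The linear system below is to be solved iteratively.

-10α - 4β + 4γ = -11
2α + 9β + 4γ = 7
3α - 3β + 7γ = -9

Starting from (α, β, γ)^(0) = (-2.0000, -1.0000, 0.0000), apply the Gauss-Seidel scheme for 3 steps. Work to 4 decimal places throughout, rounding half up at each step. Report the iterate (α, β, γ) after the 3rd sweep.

Iteration 1:
  α = (-11 - (-4)·-1.0000 - (4)·0.0000) / (-10) = 1.5000
  β = (7 - (2)·1.5000 - (4)·0.0000) / (9) = 0.4444
  γ = (-9 - (3)·1.5000 - (-3)·0.4444) / (7) = -1.7381
Iteration 2:
  α = (-11 - (-4)·0.4444 - (4)·-1.7381) / (-10) = 0.2270
  β = (7 - (2)·0.2270 - (4)·-1.7381) / (9) = 1.4998
  γ = (-9 - (3)·0.2270 - (-3)·1.4998) / (7) = -0.7402
Iteration 3:
  α = (-11 - (-4)·1.4998 - (4)·-0.7402) / (-10) = 0.2040
  β = (7 - (2)·0.2040 - (4)·-0.7402) / (9) = 1.0614
  γ = (-9 - (3)·0.2040 - (-3)·1.0614) / (7) = -0.9183

(0.2040, 1.0614, -0.9183)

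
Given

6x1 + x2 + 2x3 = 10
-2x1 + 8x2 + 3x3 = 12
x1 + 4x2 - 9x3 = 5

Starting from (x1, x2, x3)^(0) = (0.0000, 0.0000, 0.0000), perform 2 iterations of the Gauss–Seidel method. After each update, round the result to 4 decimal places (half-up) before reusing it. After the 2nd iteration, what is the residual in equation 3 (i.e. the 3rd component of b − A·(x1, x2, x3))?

Iteration 1:
  x1 = (10 - (1)·0.0000 - (2)·0.0000) / (6) = 1.6667
  x2 = (12 - (-2)·1.6667 - (3)·0.0000) / (8) = 1.9167
  x3 = (5 - (1)·1.6667 - (4)·1.9167) / (-9) = 0.4815
Iteration 2:
  x1 = (10 - (1)·1.9167 - (2)·0.4815) / (6) = 1.1867
  x2 = (12 - (-2)·1.1867 - (3)·0.4815) / (8) = 1.6161
  x3 = (5 - (1)·1.1867 - (4)·1.6161) / (-9) = 0.2946
Residual b − A·x = (0.6745, 0.5608, 0.0003)

0.0003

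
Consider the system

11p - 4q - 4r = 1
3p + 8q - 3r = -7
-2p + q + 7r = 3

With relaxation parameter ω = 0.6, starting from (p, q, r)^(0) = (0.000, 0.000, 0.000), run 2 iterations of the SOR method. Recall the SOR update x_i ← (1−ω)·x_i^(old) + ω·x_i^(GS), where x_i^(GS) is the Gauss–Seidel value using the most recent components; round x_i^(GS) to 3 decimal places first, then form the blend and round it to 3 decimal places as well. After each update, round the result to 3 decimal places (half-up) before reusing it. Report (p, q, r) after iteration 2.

(0.027, -0.676, 0.445)

Iteration 1:
  p: GS value = (1 - (-4)·0.000 - (-4)·0.000) / (11) = 0.091;  p ← (1−ω)·0.000 + ω·0.091 = 0.055
  q: GS value = (-7 - (3)·0.055 - (-3)·0.000) / (8) = -0.896;  q ← (1−ω)·0.000 + ω·-0.896 = -0.538
  r: GS value = (3 - (-2)·0.055 - (1)·-0.538) / (7) = 0.521;  r ← (1−ω)·0.000 + ω·0.521 = 0.313
Iteration 2:
  p: GS value = (1 - (-4)·-0.538 - (-4)·0.313) / (11) = 0.009;  p ← (1−ω)·0.055 + ω·0.009 = 0.027
  q: GS value = (-7 - (3)·0.027 - (-3)·0.313) / (8) = -0.768;  q ← (1−ω)·-0.538 + ω·-0.768 = -0.676
  r: GS value = (3 - (-2)·0.027 - (1)·-0.676) / (7) = 0.533;  r ← (1−ω)·0.313 + ω·0.533 = 0.445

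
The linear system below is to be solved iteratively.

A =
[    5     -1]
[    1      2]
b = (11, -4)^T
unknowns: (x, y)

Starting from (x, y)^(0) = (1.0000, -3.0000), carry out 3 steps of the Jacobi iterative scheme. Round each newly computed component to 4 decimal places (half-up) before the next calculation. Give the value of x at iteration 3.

1.6400

Iteration 1:
  x = (11 - (-1)·-3.0000) / (5) = 1.6000
  y = (-4 - (1)·1.0000) / (2) = -2.5000
Iteration 2:
  x = (11 - (-1)·-2.5000) / (5) = 1.7000
  y = (-4 - (1)·1.6000) / (2) = -2.8000
Iteration 3:
  x = (11 - (-1)·-2.8000) / (5) = 1.6400
  y = (-4 - (1)·1.7000) / (2) = -2.8500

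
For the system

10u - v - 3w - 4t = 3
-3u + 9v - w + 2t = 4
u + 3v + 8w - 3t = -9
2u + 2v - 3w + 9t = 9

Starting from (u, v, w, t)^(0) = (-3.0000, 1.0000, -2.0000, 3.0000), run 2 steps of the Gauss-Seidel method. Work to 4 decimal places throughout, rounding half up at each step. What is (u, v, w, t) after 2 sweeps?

(0.5738, 0.4543, -1.0766, 0.4127)

Iteration 1:
  u = (3 - (-1)·1.0000 - (-3)·-2.0000 - (-4)·3.0000) / (10) = 1.0000
  v = (4 - (-3)·1.0000 - (-1)·-2.0000 - (2)·3.0000) / (9) = -0.1111
  w = (-9 - (1)·1.0000 - (3)·-0.1111 - (-3)·3.0000) / (8) = -0.0833
  t = (9 - (2)·1.0000 - (2)·-0.1111 - (-3)·-0.0833) / (9) = 0.7747
Iteration 2:
  u = (3 - (-1)·-0.1111 - (-3)·-0.0833 - (-4)·0.7747) / (10) = 0.5738
  v = (4 - (-3)·0.5738 - (-1)·-0.0833 - (2)·0.7747) / (9) = 0.4543
  w = (-9 - (1)·0.5738 - (3)·0.4543 - (-3)·0.7747) / (8) = -1.0766
  t = (9 - (2)·0.5738 - (2)·0.4543 - (-3)·-1.0766) / (9) = 0.4127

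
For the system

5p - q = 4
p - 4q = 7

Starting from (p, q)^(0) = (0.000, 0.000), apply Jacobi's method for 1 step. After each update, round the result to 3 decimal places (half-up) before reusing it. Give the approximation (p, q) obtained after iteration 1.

Iteration 1:
  p = (4 - (-1)·0.000) / (5) = 0.800
  q = (7 - (1)·0.000) / (-4) = -1.750

(0.800, -1.750)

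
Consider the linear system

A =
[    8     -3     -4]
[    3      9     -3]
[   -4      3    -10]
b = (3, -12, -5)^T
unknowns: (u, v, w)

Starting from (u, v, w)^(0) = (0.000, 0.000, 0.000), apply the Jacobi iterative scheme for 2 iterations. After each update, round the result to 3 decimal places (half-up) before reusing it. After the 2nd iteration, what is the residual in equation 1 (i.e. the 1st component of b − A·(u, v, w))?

Iteration 1:
  u = (3 - (-3)·0.000 - (-4)·0.000) / (8) = 0.375
  v = (-12 - (3)·0.000 - (-3)·0.000) / (9) = -1.333
  w = (-5 - (-4)·0.000 - (3)·0.000) / (-10) = 0.500
Iteration 2:
  u = (3 - (-3)·-1.333 - (-4)·0.500) / (8) = 0.125
  v = (-12 - (3)·0.375 - (-3)·0.500) / (9) = -1.292
  w = (-5 - (-4)·0.375 - (3)·-1.333) / (-10) = -0.050
Residual b − A·x = (-2.076, -0.897, -1.124)

-2.076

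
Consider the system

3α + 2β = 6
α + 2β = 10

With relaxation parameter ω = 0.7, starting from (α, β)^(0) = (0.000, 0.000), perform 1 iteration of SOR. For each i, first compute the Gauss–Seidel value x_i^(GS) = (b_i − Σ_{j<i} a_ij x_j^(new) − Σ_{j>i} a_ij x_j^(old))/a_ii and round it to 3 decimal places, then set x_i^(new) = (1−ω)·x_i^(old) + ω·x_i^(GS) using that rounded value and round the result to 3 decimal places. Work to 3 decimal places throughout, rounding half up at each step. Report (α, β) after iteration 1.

(1.400, 3.010)

Iteration 1:
  α: GS value = (6 - (2)·0.000) / (3) = 2.000;  α ← (1−ω)·0.000 + ω·2.000 = 1.400
  β: GS value = (10 - (1)·1.400) / (2) = 4.300;  β ← (1−ω)·0.000 + ω·4.300 = 3.010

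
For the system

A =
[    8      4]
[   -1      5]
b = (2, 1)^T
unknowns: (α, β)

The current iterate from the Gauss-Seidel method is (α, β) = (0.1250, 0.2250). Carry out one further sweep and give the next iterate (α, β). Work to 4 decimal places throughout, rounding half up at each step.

One sweep:
  α = (2 - (4)·0.2250) / (8) = 0.1375
  β = (1 - (-1)·0.1375) / (5) = 0.2275

(0.1375, 0.2275)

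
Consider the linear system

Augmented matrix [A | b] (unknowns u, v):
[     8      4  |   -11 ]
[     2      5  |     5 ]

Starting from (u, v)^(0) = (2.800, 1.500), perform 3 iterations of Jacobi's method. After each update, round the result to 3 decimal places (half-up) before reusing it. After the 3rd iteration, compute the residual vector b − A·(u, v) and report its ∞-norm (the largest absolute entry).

1.970

Iteration 1:
  u = (-11 - (4)·1.500) / (8) = -2.125
  v = (5 - (2)·2.800) / (5) = -0.120
Iteration 2:
  u = (-11 - (4)·-0.120) / (8) = -1.315
  v = (5 - (2)·-2.125) / (5) = 1.850
Iteration 3:
  u = (-11 - (4)·1.850) / (8) = -2.300
  v = (5 - (2)·-1.315) / (5) = 1.526
Residual b − A·x = (1.296, 1.970); ∞-norm = 1.970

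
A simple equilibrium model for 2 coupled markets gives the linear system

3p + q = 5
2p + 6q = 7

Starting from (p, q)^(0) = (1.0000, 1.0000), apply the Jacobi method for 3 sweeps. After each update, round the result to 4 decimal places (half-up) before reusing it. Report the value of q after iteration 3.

0.7037

Iteration 1:
  p = (5 - (1)·1.0000) / (3) = 1.3333
  q = (7 - (2)·1.0000) / (6) = 0.8333
Iteration 2:
  p = (5 - (1)·0.8333) / (3) = 1.3889
  q = (7 - (2)·1.3333) / (6) = 0.7222
Iteration 3:
  p = (5 - (1)·0.7222) / (3) = 1.4259
  q = (7 - (2)·1.3889) / (6) = 0.7037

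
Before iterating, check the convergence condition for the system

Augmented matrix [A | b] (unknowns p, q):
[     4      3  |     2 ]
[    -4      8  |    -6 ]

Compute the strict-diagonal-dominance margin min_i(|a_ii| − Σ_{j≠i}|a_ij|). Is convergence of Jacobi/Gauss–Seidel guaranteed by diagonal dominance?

1

row 1: |4| − (3) = 1
row 2: |8| − (4) = 4
minimum over rows = 1 → strictly diagonally dominant (convergence guaranteed)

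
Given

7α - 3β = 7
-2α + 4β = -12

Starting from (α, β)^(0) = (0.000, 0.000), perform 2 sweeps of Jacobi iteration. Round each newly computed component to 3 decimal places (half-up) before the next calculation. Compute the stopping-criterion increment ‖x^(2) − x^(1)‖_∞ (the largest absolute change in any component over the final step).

Iteration 1:
  α = (7 - (-3)·0.000) / (7) = 1.000
  β = (-12 - (-2)·0.000) / (4) = -3.000
Iteration 2:
  α = (7 - (-3)·-3.000) / (7) = -0.286
  β = (-12 - (-2)·1.000) / (4) = -2.500
Change: (-1.286, 0.500) → max |·| = 1.286

1.286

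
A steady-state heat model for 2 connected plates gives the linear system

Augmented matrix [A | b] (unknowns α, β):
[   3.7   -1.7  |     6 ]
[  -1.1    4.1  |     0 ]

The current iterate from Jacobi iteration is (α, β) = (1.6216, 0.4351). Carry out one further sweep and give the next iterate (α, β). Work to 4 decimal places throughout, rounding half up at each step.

One sweep:
  α = (6 - (-1.7)·0.4351) / (3.7) = 1.8215
  β = (0 - (-1.1)·1.6216) / (4.1) = 0.4351

(1.8215, 0.4351)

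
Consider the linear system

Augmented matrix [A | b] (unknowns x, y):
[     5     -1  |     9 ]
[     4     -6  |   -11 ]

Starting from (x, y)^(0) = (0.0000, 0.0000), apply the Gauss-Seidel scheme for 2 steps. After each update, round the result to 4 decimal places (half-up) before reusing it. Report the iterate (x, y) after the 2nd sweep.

(2.4067, 3.4378)

Iteration 1:
  x = (9 - (-1)·0.0000) / (5) = 1.8000
  y = (-11 - (4)·1.8000) / (-6) = 3.0333
Iteration 2:
  x = (9 - (-1)·3.0333) / (5) = 2.4067
  y = (-11 - (4)·2.4067) / (-6) = 3.4378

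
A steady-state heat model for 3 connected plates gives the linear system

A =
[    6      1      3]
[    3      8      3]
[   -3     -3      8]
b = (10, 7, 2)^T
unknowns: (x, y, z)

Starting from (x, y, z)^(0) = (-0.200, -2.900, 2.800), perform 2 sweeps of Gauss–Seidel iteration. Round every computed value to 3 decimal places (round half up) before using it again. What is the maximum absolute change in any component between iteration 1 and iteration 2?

Iteration 1:
  x = (10 - (1)·-2.900 - (3)·2.800) / (6) = 0.750
  y = (7 - (3)·0.750 - (3)·2.800) / (8) = -0.456
  z = (2 - (-3)·0.750 - (-3)·-0.456) / (8) = 0.360
Iteration 2:
  x = (10 - (1)·-0.456 - (3)·0.360) / (6) = 1.563
  y = (7 - (3)·1.563 - (3)·0.360) / (8) = 0.154
  z = (2 - (-3)·1.563 - (-3)·0.154) / (8) = 0.894
Change: (0.813, 0.610, 0.534) → max |·| = 0.813

0.813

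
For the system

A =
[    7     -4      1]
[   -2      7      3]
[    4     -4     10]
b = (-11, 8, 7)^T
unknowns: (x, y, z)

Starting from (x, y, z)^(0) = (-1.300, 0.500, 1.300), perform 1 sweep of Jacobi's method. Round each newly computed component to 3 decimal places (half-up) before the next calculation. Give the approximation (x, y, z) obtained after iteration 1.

(-1.471, 0.214, 1.420)

Iteration 1:
  x = (-11 - (-4)·0.500 - (1)·1.300) / (7) = -1.471
  y = (8 - (-2)·-1.300 - (3)·1.300) / (7) = 0.214
  z = (7 - (4)·-1.300 - (-4)·0.500) / (10) = 1.420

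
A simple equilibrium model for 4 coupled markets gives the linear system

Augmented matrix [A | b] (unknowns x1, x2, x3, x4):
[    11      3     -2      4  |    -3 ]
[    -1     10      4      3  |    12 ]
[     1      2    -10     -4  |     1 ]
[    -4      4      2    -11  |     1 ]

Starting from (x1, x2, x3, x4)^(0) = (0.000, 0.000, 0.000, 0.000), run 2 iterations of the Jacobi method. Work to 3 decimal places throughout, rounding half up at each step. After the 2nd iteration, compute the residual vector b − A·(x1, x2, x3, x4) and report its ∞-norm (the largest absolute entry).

2.862

Iteration 1:
  x1 = (-3 - (3)·0.000 - (-2)·0.000 - (4)·0.000) / (11) = -0.273
  x2 = (12 - (-1)·0.000 - (4)·0.000 - (3)·0.000) / (10) = 1.200
  x3 = (1 - (1)·0.000 - (2)·0.000 - (-4)·0.000) / (-10) = -0.100
  x4 = (1 - (-4)·0.000 - (4)·0.000 - (2)·0.000) / (-11) = -0.091
Iteration 2:
  x1 = (-3 - (3)·1.200 - (-2)·-0.100 - (4)·-0.091) / (11) = -0.585
  x2 = (12 - (-1)·-0.273 - (4)·-0.100 - (3)·-0.091) / (10) = 1.240
  x3 = (1 - (1)·-0.273 - (2)·1.200 - (-4)·-0.091) / (-10) = 0.149
  x4 = (1 - (-4)·-0.273 - (4)·1.200 - (2)·-0.100) / (-11) = 0.427
Residual b − A·x = (-1.695, -2.862, 2.303, -1.901); ∞-norm = 2.862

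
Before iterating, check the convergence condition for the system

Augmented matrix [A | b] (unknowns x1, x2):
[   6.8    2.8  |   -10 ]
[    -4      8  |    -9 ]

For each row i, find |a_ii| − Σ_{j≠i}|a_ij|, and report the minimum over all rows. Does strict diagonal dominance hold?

4

row 1: |6.8| − (2.8) = 4
row 2: |8| − (4) = 4
minimum over rows = 4 → strictly diagonally dominant (convergence guaranteed)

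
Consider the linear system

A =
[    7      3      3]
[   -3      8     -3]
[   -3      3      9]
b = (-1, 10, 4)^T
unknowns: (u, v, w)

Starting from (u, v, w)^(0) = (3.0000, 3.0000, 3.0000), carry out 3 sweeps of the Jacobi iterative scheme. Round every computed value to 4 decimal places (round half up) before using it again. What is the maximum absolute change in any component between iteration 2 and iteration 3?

Iteration 1:
  u = (-1 - (3)·3.0000 - (3)·3.0000) / (7) = -2.7143
  v = (10 - (-3)·3.0000 - (-3)·3.0000) / (8) = 3.5000
  w = (4 - (-3)·3.0000 - (3)·3.0000) / (9) = 0.4444
Iteration 2:
  u = (-1 - (3)·3.5000 - (3)·0.4444) / (7) = -1.8333
  v = (10 - (-3)·-2.7143 - (-3)·0.4444) / (8) = 0.3988
  w = (4 - (-3)·-2.7143 - (3)·3.5000) / (9) = -1.6270
Iteration 3:
  u = (-1 - (3)·0.3988 - (3)·-1.6270) / (7) = 0.3835
  v = (10 - (-3)·-1.8333 - (-3)·-1.6270) / (8) = -0.0476
  w = (4 - (-3)·-1.8333 - (3)·0.3988) / (9) = -0.2996
Change: (2.2168, -0.4464, 1.3274) → max |·| = 2.2168

2.2168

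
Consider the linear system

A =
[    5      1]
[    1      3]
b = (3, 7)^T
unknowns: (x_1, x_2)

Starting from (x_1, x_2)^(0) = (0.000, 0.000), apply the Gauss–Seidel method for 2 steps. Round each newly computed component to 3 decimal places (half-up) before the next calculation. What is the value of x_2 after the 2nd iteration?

Iteration 1:
  x_1 = (3 - (1)·0.000) / (5) = 0.600
  x_2 = (7 - (1)·0.600) / (3) = 2.133
Iteration 2:
  x_1 = (3 - (1)·2.133) / (5) = 0.173
  x_2 = (7 - (1)·0.173) / (3) = 2.276

2.276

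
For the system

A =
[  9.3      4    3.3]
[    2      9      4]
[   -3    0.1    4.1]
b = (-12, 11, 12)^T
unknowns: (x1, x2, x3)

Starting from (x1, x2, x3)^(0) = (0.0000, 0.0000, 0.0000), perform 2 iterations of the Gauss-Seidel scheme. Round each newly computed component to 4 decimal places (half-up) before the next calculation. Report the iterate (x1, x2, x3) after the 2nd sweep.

(-2.6298, 0.9418, 0.9796)

Iteration 1:
  x1 = (-12 - (4)·0.0000 - (3.3)·0.0000) / (9.3) = -1.2903
  x2 = (11 - (2)·-1.2903 - (4)·0.0000) / (9) = 1.5090
  x3 = (12 - (-3)·-1.2903 - (0.1)·1.5090) / (4.1) = 1.9459
Iteration 2:
  x1 = (-12 - (4)·1.5090 - (3.3)·1.9459) / (9.3) = -2.6298
  x2 = (11 - (2)·-2.6298 - (4)·1.9459) / (9) = 0.9418
  x3 = (12 - (-3)·-2.6298 - (0.1)·0.9418) / (4.1) = 0.9796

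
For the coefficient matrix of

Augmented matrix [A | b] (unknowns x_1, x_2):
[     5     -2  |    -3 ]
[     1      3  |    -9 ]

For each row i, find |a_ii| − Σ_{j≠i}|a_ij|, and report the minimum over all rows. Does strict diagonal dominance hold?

2

row 1: |5| − (2) = 3
row 2: |3| − (1) = 2
minimum over rows = 2 → strictly diagonally dominant (convergence guaranteed)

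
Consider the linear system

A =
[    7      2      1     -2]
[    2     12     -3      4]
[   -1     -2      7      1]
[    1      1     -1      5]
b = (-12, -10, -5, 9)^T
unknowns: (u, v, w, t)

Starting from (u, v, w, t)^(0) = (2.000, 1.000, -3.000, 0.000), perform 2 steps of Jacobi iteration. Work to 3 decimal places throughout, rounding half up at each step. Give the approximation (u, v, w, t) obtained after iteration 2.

Iteration 1:
  u = (-12 - (2)·1.000 - (1)·-3.000 - (-2)·0.000) / (7) = -1.571
  v = (-10 - (2)·2.000 - (-3)·-3.000 - (4)·0.000) / (12) = -1.917
  w = (-5 - (-1)·2.000 - (-2)·1.000 - (1)·0.000) / (7) = -0.143
  t = (9 - (1)·2.000 - (1)·1.000 - (-1)·-3.000) / (5) = 0.600
Iteration 2:
  u = (-12 - (2)·-1.917 - (1)·-0.143 - (-2)·0.600) / (7) = -0.975
  v = (-10 - (2)·-1.571 - (-3)·-0.143 - (4)·0.600) / (12) = -0.807
  w = (-5 - (-1)·-1.571 - (-2)·-1.917 - (1)·0.600) / (7) = -1.572
  t = (9 - (1)·-1.571 - (1)·-1.917 - (-1)·-0.143) / (5) = 2.469

(-0.975, -0.807, -1.572, 2.469)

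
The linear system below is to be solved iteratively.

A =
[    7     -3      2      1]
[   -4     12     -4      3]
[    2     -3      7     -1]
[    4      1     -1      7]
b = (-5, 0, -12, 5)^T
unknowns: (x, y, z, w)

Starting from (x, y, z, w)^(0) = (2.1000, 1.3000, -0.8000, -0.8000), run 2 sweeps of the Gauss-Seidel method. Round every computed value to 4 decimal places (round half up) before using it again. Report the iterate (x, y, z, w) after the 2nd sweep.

(-0.2267, -0.7884, -1.9389, 0.6795)

Iteration 1:
  x = (-5 - (-3)·1.3000 - (2)·-0.8000 - (1)·-0.8000) / (7) = 0.1857
  y = (0 - (-4)·0.1857 - (-4)·-0.8000 - (3)·-0.8000) / (12) = -0.0048
  z = (-12 - (2)·0.1857 - (-3)·-0.0048 - (-1)·-0.8000) / (7) = -1.8837
  w = (5 - (4)·0.1857 - (1)·-0.0048 - (-1)·-1.8837) / (7) = 0.3398
Iteration 2:
  x = (-5 - (-3)·-0.0048 - (2)·-1.8837 - (1)·0.3398) / (7) = -0.2267
  y = (0 - (-4)·-0.2267 - (-4)·-1.8837 - (3)·0.3398) / (12) = -0.7884
  z = (-12 - (2)·-0.2267 - (-3)·-0.7884 - (-1)·0.3398) / (7) = -1.9389
  w = (5 - (4)·-0.2267 - (1)·-0.7884 - (-1)·-1.9389) / (7) = 0.6795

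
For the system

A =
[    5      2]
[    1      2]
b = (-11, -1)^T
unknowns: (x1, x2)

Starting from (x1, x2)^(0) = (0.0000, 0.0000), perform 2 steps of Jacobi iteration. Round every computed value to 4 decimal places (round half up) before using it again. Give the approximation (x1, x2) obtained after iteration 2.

(-2.0000, 0.6000)

Iteration 1:
  x1 = (-11 - (2)·0.0000) / (5) = -2.2000
  x2 = (-1 - (1)·0.0000) / (2) = -0.5000
Iteration 2:
  x1 = (-11 - (2)·-0.5000) / (5) = -2.0000
  x2 = (-1 - (1)·-2.2000) / (2) = 0.6000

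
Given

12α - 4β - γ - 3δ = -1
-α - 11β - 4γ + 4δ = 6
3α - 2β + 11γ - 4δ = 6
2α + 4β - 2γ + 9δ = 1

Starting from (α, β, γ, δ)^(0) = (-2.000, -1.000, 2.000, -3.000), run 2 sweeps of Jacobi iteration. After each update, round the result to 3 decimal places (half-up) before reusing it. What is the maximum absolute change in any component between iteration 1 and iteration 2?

2.319

Iteration 1:
  α = (-1 - (-4)·-1.000 - (-1)·2.000 - (-3)·-3.000) / (12) = -1.000
  β = (6 - (-1)·-2.000 - (-4)·2.000 - (4)·-3.000) / (-11) = -2.182
  γ = (6 - (3)·-2.000 - (-2)·-1.000 - (-4)·-3.000) / (11) = -0.182
  δ = (1 - (2)·-2.000 - (4)·-1.000 - (-2)·2.000) / (9) = 1.444
Iteration 2:
  α = (-1 - (-4)·-2.182 - (-1)·-0.182 - (-3)·1.444) / (12) = -0.465
  β = (6 - (-1)·-1.000 - (-4)·-0.182 - (4)·1.444) / (-11) = 0.137
  γ = (6 - (3)·-1.000 - (-2)·-2.182 - (-4)·1.444) / (11) = 0.947
  δ = (1 - (2)·-1.000 - (4)·-2.182 - (-2)·-0.182) / (9) = 1.263
Change: (0.535, 2.319, 1.129, -0.181) → max |·| = 2.319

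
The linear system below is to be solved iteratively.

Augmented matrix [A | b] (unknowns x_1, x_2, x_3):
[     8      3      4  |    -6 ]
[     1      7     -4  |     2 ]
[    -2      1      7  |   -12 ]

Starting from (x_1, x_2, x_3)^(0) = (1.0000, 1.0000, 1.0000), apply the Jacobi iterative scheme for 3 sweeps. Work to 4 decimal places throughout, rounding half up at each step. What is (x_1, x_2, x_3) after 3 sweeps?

(0.5328, -0.9843, -1.7263)

Iteration 1:
  x_1 = (-6 - (3)·1.0000 - (4)·1.0000) / (8) = -1.6250
  x_2 = (2 - (1)·1.0000 - (-4)·1.0000) / (7) = 0.7143
  x_3 = (-12 - (-2)·1.0000 - (1)·1.0000) / (7) = -1.5714
Iteration 2:
  x_1 = (-6 - (3)·0.7143 - (4)·-1.5714) / (8) = -0.2322
  x_2 = (2 - (1)·-1.6250 - (-4)·-1.5714) / (7) = -0.3801
  x_3 = (-12 - (-2)·-1.6250 - (1)·0.7143) / (7) = -2.2806
Iteration 3:
  x_1 = (-6 - (3)·-0.3801 - (4)·-2.2806) / (8) = 0.5328
  x_2 = (2 - (1)·-0.2322 - (-4)·-2.2806) / (7) = -0.9843
  x_3 = (-12 - (-2)·-0.2322 - (1)·-0.3801) / (7) = -1.7263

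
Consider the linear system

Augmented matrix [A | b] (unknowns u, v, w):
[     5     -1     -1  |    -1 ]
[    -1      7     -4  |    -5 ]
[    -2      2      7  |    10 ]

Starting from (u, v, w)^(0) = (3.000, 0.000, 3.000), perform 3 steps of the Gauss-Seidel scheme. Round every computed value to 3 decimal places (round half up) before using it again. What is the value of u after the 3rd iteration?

0.105

Iteration 1:
  u = (-1 - (-1)·0.000 - (-1)·3.000) / (5) = 0.400
  v = (-5 - (-1)·0.400 - (-4)·3.000) / (7) = 1.057
  w = (10 - (-2)·0.400 - (2)·1.057) / (7) = 1.241
Iteration 2:
  u = (-1 - (-1)·1.057 - (-1)·1.241) / (5) = 0.260
  v = (-5 - (-1)·0.260 - (-4)·1.241) / (7) = 0.032
  w = (10 - (-2)·0.260 - (2)·0.032) / (7) = 1.494
Iteration 3:
  u = (-1 - (-1)·0.032 - (-1)·1.494) / (5) = 0.105
  v = (-5 - (-1)·0.105 - (-4)·1.494) / (7) = 0.154
  w = (10 - (-2)·0.105 - (2)·0.154) / (7) = 1.415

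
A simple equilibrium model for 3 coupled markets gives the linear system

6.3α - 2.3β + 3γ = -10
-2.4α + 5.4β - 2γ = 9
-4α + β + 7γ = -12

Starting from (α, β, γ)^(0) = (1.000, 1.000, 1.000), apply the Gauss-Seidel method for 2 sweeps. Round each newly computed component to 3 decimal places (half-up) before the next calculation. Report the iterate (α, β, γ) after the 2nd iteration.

(0.246, 0.714, -1.676)

Iteration 1:
  α = (-10 - (-2.3)·1.000 - (3)·1.000) / (6.3) = -1.698
  β = (9 - (-2.4)·-1.698 - (-2)·1.000) / (5.4) = 1.282
  γ = (-12 - (-4)·-1.698 - (1)·1.282) / (7) = -2.868
Iteration 2:
  α = (-10 - (-2.3)·1.282 - (3)·-2.868) / (6.3) = 0.246
  β = (9 - (-2.4)·0.246 - (-2)·-2.868) / (5.4) = 0.714
  γ = (-12 - (-4)·0.246 - (1)·0.714) / (7) = -1.676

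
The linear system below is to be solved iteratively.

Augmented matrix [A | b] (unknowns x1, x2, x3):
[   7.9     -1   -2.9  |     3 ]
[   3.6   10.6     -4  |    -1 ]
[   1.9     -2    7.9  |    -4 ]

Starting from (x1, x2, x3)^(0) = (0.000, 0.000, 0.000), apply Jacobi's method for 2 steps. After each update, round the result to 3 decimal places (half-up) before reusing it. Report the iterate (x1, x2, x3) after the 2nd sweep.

Iteration 1:
  x1 = (3 - (-1)·0.000 - (-2.9)·0.000) / (7.9) = 0.380
  x2 = (-1 - (3.6)·0.000 - (-4)·0.000) / (10.6) = -0.094
  x3 = (-4 - (1.9)·0.000 - (-2)·0.000) / (7.9) = -0.506
Iteration 2:
  x1 = (3 - (-1)·-0.094 - (-2.9)·-0.506) / (7.9) = 0.182
  x2 = (-1 - (3.6)·0.380 - (-4)·-0.506) / (10.6) = -0.414
  x3 = (-4 - (1.9)·0.380 - (-2)·-0.094) / (7.9) = -0.622

(0.182, -0.414, -0.622)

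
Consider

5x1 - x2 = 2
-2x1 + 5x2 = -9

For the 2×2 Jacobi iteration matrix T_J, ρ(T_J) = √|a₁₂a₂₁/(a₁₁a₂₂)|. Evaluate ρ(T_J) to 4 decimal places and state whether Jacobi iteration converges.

0.2828

a₁₂a₂₁/(a₁₁a₂₂) = (-1)·(-2) / ((5)·(5)) = 0.080000
ρ = √|0.080000| = √0.080000 = 0.2828
ρ < 1, so Jacobi converges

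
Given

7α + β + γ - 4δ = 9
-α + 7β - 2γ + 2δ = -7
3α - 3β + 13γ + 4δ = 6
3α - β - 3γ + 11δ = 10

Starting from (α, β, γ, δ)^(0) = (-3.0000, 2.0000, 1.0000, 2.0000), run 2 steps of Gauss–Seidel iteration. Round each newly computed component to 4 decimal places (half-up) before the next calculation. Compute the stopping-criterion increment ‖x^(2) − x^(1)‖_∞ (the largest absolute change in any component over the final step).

0.6943

Iteration 1:
  α = (9 - (1)·2.0000 - (1)·1.0000 - (-4)·2.0000) / (7) = 2.0000
  β = (-7 - (-1)·2.0000 - (-2)·1.0000 - (2)·2.0000) / (7) = -1.0000
  γ = (6 - (3)·2.0000 - (-3)·-1.0000 - (4)·2.0000) / (13) = -0.8462
  δ = (10 - (3)·2.0000 - (-1)·-1.0000 - (-3)·-0.8462) / (11) = 0.0419
Iteration 2:
  α = (9 - (1)·-1.0000 - (1)·-0.8462 - (-4)·0.0419) / (7) = 1.5734
  β = (-7 - (-1)·1.5734 - (-2)·-0.8462 - (2)·0.0419) / (7) = -1.0290
  γ = (6 - (3)·1.5734 - (-3)·-1.0290 - (4)·0.0419) / (13) = -0.1519
  δ = (10 - (3)·1.5734 - (-1)·-1.0290 - (-3)·-0.1519) / (11) = 0.3450
Change: (-0.4266, -0.0290, 0.6943, 0.3031) → max |·| = 0.6943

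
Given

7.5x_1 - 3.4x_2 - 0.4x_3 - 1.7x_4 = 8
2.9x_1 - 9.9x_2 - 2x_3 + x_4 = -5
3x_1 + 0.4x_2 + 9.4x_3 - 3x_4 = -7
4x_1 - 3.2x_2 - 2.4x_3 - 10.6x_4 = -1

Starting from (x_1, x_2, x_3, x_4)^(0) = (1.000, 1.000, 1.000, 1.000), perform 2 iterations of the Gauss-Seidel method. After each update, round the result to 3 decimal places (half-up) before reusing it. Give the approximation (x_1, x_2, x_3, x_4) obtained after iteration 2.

(1.598, 1.257, -1.076, 0.562)

Iteration 1:
  x_1 = (8 - (-3.4)·1.000 - (-0.4)·1.000 - (-1.7)·1.000) / (7.5) = 1.800
  x_2 = (-5 - (2.9)·1.800 - (-2)·1.000 - (1)·1.000) / (-9.9) = 0.931
  x_3 = (-7 - (3)·1.800 - (0.4)·0.931 - (-3)·1.000) / (9.4) = -1.040
  x_4 = (-1 - (4)·1.800 - (-3.2)·0.931 - (-2.4)·-1.040) / (-10.6) = 0.728
Iteration 2:
  x_1 = (8 - (-3.4)·0.931 - (-0.4)·-1.040 - (-1.7)·0.728) / (7.5) = 1.598
  x_2 = (-5 - (2.9)·1.598 - (-2)·-1.040 - (1)·0.728) / (-9.9) = 1.257
  x_3 = (-7 - (3)·1.598 - (0.4)·1.257 - (-3)·0.728) / (9.4) = -1.076
  x_4 = (-1 - (4)·1.598 - (-3.2)·1.257 - (-2.4)·-1.076) / (-10.6) = 0.562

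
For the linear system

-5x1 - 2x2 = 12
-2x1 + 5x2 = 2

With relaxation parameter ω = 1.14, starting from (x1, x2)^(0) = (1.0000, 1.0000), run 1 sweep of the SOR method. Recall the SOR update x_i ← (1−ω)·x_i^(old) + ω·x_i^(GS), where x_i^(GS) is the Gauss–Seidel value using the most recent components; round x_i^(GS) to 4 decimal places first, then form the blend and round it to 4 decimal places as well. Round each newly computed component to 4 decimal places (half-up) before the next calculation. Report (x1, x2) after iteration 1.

Iteration 1:
  x1: GS value = (12 - (-2)·1.0000) / (-5) = -2.8000;  x1 ← (1−ω)·1.0000 + ω·-2.8000 = -3.3320
  x2: GS value = (2 - (-2)·-3.3320) / (5) = -0.9328;  x2 ← (1−ω)·1.0000 + ω·-0.9328 = -1.2034

(-3.3320, -1.2034)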